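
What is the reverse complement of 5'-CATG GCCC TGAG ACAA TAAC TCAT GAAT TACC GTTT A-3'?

5'-TAAACGGTAATTCATGAGTTATTGTCTCAGGGCCATG-3'

Complement each base (A↔T, G↔C): GTACCGGGACTCTGTTATTGAGTACTTAATGGCAAAT. Then reverse.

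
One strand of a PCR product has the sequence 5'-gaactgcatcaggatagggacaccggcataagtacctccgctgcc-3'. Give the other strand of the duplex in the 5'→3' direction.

Pairing A↔T and G↔C gives CTTGACGTAGTCCTATCCCTGTGGCCGTATTCATGGAGGCGACGG, running 3'→5'. Reverse for the 5'→3' convention.

5'-GGCAGCGGAGGTACTTATGCCGGTGTCCCTATCCTGATGCAGTTC-3'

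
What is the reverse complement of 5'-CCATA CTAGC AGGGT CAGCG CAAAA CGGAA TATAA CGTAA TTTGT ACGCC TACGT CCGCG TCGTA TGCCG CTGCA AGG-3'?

5'-CCTTGCAGCGGCATACGACGCGGACGTAGGCGTACAAATTACGTTATATTCCGTTTTGCGCTGACCCTGCTAGTATGG-3'

Reading the sequence 3'→5' and pairing each base (A↔T, G↔C) gives the reverse complement directly.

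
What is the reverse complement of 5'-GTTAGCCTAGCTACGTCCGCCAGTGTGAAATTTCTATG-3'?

Reading the sequence 3'→5' and pairing each base (A↔T, G↔C) gives the reverse complement directly.

5'-CATAGAAATTTCACACTGGCGGACGTAGCTAGGCTAAC-3'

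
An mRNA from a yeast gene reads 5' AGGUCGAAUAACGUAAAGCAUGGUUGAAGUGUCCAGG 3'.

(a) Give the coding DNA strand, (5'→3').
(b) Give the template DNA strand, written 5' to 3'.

(a) The coding strand matches the mRNA with U→T.
(b) The template strand is the reverse complement of the coding strand.

(a) 5′-AGGTCGAATAACGTAAAGCATGGTTGAAGTGTCCAGG-3′
(b) 5'-CCTGGACACTTCAACCATGCTTTACGTTATTCGACCT-3'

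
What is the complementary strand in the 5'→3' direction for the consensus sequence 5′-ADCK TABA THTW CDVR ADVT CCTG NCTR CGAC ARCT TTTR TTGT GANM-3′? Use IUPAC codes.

5'-KNTCACAAYAAAAGYTGTCGYAGNCAGGABHTYBHGWADATVTAMGHT-3'

Standard pairs A↔T, G↔C; ambiguity codes pair R↔Y, M↔K, W↔W, B↔V, D↔H, N↔N. Complement (THGMATVTADAWGHBYTHBAGGACNGAYGCTGTYGAAAAYAACACTNK), then reverse for 5'→3'.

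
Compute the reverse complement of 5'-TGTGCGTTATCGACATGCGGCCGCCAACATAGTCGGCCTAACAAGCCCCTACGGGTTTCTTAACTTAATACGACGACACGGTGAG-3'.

Reading the sequence 3'→5' and pairing each base (A↔T, G↔C) gives the reverse complement directly.

5'-CTCACCGTGTCGTCGTATTAAGTTAAGAAACCCGTAGGGGCTTGTTAGGCCGACTATGTTGGCGGCCGCATGTCGATAACGCACA-3'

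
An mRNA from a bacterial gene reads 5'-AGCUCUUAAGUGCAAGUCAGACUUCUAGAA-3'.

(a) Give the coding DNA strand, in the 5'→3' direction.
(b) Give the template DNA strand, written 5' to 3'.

(a) 5'-AGCTCTTAAGTGCAAGTCAGACTTCTAGAA-3'
(b) 5'-TTCTAGAAGTCTGACTTGCACTTAAGAGCT-3'

(a) The coding strand matches the mRNA with U→T.
(b) The template strand is the reverse complement of the coding strand.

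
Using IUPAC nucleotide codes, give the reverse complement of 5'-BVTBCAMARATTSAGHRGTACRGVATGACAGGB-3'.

Standard pairs A↔T, G↔C; ambiguity codes pair R↔Y, M↔K, S↔S, B↔V, H↔D. Complement (VBAVGTKTYTAASTCDYCATGYCBTACTGTCCV), then reverse for 5'→3'.

5'-VCCTGTCATBCYGTACYDCTSAATYTKTGVABV-3'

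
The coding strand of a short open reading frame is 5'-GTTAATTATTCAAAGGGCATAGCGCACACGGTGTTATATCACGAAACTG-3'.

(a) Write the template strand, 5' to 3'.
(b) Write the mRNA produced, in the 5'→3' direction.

(a) The template strand is the reverse complement of the coding strand: complement CAATTAATAAGTTTCCCGTATCGCGTGTGCCACAATATAGTGCTTTGAC, then reverse.
(b) mRNA matches the coding strand with T→U.

(a) 5'-CAGTTTCGTGATATAACACCGTGTGCGCTATGCCCTTTGAATAATTAAC-3'
(b) 5'-GUUAAUUAUUCAAAGGGCAUAGCGCACACGGUGUUAUAUCACGAAACUG-3'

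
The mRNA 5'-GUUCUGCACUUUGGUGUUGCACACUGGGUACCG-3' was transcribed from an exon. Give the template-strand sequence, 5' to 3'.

5′-CGGTACCCAGTGTGCAACACCAAAGTGCAGAAC-3′

Replace U with T to get the coding DNA strand: GTTCTGCACTTTGGTGTTGCACACTGGGTACCG. The template strand is its reverse complement (complement CAAGACGTGAAACCACAACGTGTGACCCATGGC, then reverse).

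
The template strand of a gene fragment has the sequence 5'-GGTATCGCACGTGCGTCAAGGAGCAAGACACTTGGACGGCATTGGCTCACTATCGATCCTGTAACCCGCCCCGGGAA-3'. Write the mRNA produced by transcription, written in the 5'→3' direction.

5'-UUCCCGGGGCGGGUUACAGGAUCGAUAGUGAGCCAAUGCCGUCCAAGUGUCUUGCUCCUUGACGCACGUGCGAUACC-3'

RNA polymerase reads the template 3'→5' and synthesizes mRNA 5'→3' by base-pairing (A→U, T→A, G↔C). The complement of the template is CCATAGCGTGCACGCAGTTCCTCGTTCTGTGAACCTGCCGTAACCGAGTGATAGCTAGGACATTGGGCGGGGCCCTT; antiparallel, so 5'→3' the coding strand is TTCCCGGGGCGGGTTACAGGATCGATAGTGAGCCAATGCCGTCCAAGTGTCTTGCTCCTTGACGCACGTGCGATACC. Replace T with U for the mRNA.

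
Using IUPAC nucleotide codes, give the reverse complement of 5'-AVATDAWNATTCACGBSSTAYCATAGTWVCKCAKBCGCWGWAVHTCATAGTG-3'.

Standard pairs A↔T, G↔C; ambiguity codes pair Y↔R, K↔M, W↔W, S↔S, B↔V, D↔H, N↔N. Complement (TBTAHTWNTAAGTGCVSSATRGTATCAWBGMGTMVGCGWCWTBDAGTATCAC), then reverse for 5'→3'.

5'-CACTATGADBTWCWGCGVMTGMGBWACTATGRTASSVCGTGAATNWTHATBT-3'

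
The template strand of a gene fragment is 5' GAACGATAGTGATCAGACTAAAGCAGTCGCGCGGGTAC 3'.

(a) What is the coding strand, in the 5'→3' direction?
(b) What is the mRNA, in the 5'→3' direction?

(a) 5'-GTACCCGCGCGACTGCTTTAGTCTGATCACTATCGTTC-3'
(b) 5′-GUACCCGCGCGACUGCUUUAGUCUGAUCACUAUCGUUC-3′

(a) The coding strand is the reverse complement of the template: complement CTTGCTATCACTAGTCTGATTTCGTCAGCGCGCCCATG, then reverse.
(b) mRNA has the coding-strand sequence with T→U.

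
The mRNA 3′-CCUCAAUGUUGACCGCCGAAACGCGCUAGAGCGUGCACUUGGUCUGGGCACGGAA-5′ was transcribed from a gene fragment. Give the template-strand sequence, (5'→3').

Written 5'→3' the mRNA is AAGGCACGGGUCUGGUUCACGUGCGAGAUCGCGCAAAGCCGCCAGUUGUAACUCC, so the coding DNA strand is AAGGCACGGGTCTGGTTCACGTGCGAGATCGCGCAAAGCCGCCAGTTGTAACTCC. The template is its reverse complement.

5'-GGAGTTACAACTGGCGGCTTTGCGCGATCTCGCACGTGAACCAGACCCGTGCCTT-3'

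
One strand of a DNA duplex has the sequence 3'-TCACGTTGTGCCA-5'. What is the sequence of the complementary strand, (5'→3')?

The strand is given 3'→5', so its complement runs 5'→3' in the same left-to-right order: pair each base A↔T, G↔C.

5'-AGTGCAACACGGT-3'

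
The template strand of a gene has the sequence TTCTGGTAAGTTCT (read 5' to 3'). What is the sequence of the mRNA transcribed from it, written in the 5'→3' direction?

5'-AGAACUUACCAGAA-3'

RNA polymerase reads the template 3'→5' and synthesizes mRNA 5'→3' by base-pairing (A→U, T→A, G↔C). The complement of the template is AAGACCATTCAAGA; antiparallel, so 5'→3' the coding strand is AGAACTTACCAGAA. Replace T with U for the mRNA.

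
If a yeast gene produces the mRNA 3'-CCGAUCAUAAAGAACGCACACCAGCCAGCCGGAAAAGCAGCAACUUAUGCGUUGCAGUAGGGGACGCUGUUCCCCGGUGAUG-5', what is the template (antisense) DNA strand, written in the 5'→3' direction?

Written 5'→3' the mRNA is GUAGUGGCCCCUUGUCGCAGGGGAUGACGUUGCGUAUUCAACGACGAAAAGGCCGACCGACCACACGCAAGAAAUACUAGCC, so the coding DNA strand is GTAGTGGCCCCTTGTCGCAGGGGATGACGTTGCGTATTCAACGACGAAAAGGCCGACCGACCACACGCAAGAAATACTAGCC. The template is its reverse complement.

5'-GGCTAGTATTTCTTGCGTGTGGTCGGTCGGCCTTTTCGTCGTTGAATACGCAACGTCATCCCCTGCGACAAGGGGCCACTAC-3'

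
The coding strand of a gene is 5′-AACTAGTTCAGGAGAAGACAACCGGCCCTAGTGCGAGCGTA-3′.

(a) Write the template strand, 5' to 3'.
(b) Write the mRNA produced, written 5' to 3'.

(a) 5'-TACGCTCGCACTAGGGCCGGTTGTCTTCTCCTGAACTAGTT-3'
(b) 5'-AACUAGUUCAGGAGAAGACAACCGGCCCUAGUGCGAGCGUA-3'

(a) The template strand is the reverse complement of the coding strand: complement TTGATCAAGTCCTCTTCTGTTGGCCGGGATCACGCTCGCAT, then reverse.
(b) mRNA matches the coding strand with T→U.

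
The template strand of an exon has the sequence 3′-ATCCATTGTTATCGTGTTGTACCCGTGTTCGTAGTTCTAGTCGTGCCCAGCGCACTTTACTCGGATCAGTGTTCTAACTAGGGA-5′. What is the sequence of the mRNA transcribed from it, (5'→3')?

Reading the template 3'→5' as shown, RNA polymerase pairs each base (A→U, T→A, G↔C) to build mRNA 5'→3' directly.

5'-UAGGUAACAAUAGCACAACAUGGGCACAAGCAUCAAGAUCAGCACGGGUCGCGUGAAAUGAGCCUAGUCACAAGAUUGAUCCCU-3'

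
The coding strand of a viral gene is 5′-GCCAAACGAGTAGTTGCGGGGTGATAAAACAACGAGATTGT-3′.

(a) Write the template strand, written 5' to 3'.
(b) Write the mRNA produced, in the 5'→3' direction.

(a) 5′-ACAATCTCGTTGTTTTATCACCCCGCAACTACTCGTTTGGC-3′
(b) 5'-GCCAAACGAGUAGUUGCGGGGUGAUAAAACAACGAGAUUGU-3'

(a) The template strand is the reverse complement of the coding strand: complement CGGTTTGCTCATCAACGCCCCACTATTTTGTTGCTCTAACA, then reverse.
(b) mRNA matches the coding strand with T→U.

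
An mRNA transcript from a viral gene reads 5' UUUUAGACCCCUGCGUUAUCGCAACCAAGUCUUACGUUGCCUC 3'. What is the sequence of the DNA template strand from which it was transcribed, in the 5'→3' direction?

5′-GAGGCAACGTAAGACTTGGTTGCGATAACGCAGGGGTCTAAAA-3′

Replace U with T to get the coding DNA strand: TTTTAGACCCCTGCGTTATCGCAACCAAGTCTTACGTTGCCTC. The template strand is its reverse complement (complement AAAATCTGGGGACGCAATAGCGTTGGTTCAGAATGCAACGGAG, then reverse).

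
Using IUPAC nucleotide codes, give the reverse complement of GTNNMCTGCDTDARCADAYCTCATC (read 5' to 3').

Standard pairs A↔T, G↔C; ambiguity codes pair R↔Y, M↔K, D↔H, N↔N. Complement (CANNKGACGHAHTYGTHTRGAGTAG), then reverse for 5'→3'.

5'-GATGAGRTHTGYTHAHGCAGKNNAC-3'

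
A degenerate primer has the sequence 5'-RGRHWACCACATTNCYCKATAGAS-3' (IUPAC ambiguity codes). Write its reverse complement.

5'-STCTATMGRGNAATGTGGTWDYCY-3'

Standard pairs A↔T, G↔C; ambiguity codes pair R↔Y, K↔M, W↔W, S↔S, H↔D, N↔N. Complement (YCYDWTGGTGTAANGRGMTATCTS), then reverse for 5'→3'.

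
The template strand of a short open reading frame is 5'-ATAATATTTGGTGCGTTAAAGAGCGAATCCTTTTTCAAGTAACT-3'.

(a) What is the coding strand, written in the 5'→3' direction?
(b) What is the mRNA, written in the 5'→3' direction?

(a) 5'-AGTTACTTGAAAAAGGATTCGCTCTTTAACGCACCAAATATTAT-3'
(b) 5'-AGUUACUUGAAAAAGGAUUCGCUCUUUAACGCACCAAAUAUUAU-3'

(a) The coding strand is the reverse complement of the template: complement TATTATAAACCACGCAATTTCTCGCTTAGGAAAAAGTTCATTGA, then reverse.
(b) mRNA has the coding-strand sequence with T→U.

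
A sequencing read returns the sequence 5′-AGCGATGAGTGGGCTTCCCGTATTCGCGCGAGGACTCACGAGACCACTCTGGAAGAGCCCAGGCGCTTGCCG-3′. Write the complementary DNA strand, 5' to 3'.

Pairing A↔T and G↔C gives TCGCTACTCACCCGAAGGGCATAAGCGCGCTCCTGAGTGCTCTGGTGAGACCTTCTCGGGTCCGCGAACGGC, running 3'→5'. Reverse for the 5'→3' convention.

5'-CGGCAAGCGCCTGGGCTCTTCCAGAGTGGTCTCGTGAGTCCTCGCGCGAATACGGGAAGCCCACTCATCGCT-3'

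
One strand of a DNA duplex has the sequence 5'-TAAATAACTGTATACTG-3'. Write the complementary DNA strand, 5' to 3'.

The complement of TAAATAACTGTATACTG is ATTTATTGACATATGAC (A↔T, G↔C). DNA strands are antiparallel, so the complementary strand runs 3'→5'; reversing gives the 5'→3' form.

5'-CAGTATACAGTTATTTA-3'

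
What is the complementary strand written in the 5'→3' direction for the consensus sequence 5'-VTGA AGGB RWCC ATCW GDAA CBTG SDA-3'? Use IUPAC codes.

5'-THSCAVGTTHCWGATGGWYVCCTTCAB-3'

Standard pairs A↔T, G↔C; ambiguity codes pair R↔Y, W↔W, S↔S, B↔V, D↔H. Complement (BACTTCCVYWGGTAGWCHTTGVACSHT), then reverse for 5'→3'.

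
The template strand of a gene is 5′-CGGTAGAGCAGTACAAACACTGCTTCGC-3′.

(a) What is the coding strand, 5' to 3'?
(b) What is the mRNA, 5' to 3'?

(a) 5'-GCGAAGCAGTGTTTGTACTGCTCTACCG-3'
(b) 5′-GCGAAGCAGUGUUUGUACUGCUCUACCG-3′

(a) The coding strand is the reverse complement of the template: complement GCCATCTCGTCATGTTTGTGACGAAGCG, then reverse.
(b) mRNA has the coding-strand sequence with T→U.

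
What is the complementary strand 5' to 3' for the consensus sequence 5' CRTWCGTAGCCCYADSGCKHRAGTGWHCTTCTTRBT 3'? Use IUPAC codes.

5′-AVYAAGAAGDWCACTYDMGCSHTRGGGCTACGWAYG-3′

Standard pairs A↔T, G↔C; ambiguity codes pair R↔Y, K↔M, W↔W, S↔S, B↔V, D↔H. Complement (GYAWGCATCGGGRTHSCGMDYTCACWDGAAGAAYVA), then reverse for 5'→3'.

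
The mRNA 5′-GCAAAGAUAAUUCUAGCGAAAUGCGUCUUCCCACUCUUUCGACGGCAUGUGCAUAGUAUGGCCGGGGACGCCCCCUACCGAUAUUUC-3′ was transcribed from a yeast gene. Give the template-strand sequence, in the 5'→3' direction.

5'-GAAATATCGGTAGGGGGCGTCCCCGGCCATACTATGCACATGCCGTCGAAAGAGTGGGAAGACGCATTTCGCTAGAATTATCTTTGC-3'

Replace U with T to get the coding DNA strand: GCAAAGATAATTCTAGCGAAATGCGTCTTCCCACTCTTTCGACGGCATGTGCATAGTATGGCCGGGGACGCCCCCTACCGATATTTC. The template strand is its reverse complement (complement CGTTTCTATTAAGATCGCTTTACGCAGAAGGGTGAGAAAGCTGCCGTACACGTATCATACCGGCCCCTGCGGGGGATGGCTATAAAG, then reverse).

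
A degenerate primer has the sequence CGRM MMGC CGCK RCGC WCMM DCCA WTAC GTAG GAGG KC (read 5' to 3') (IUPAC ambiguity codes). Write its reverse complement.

5′-GMCCTCCTACGTAWTGGHKKGWGCGYMGCGGCKKKYCG-3′

Standard pairs A↔T, G↔C; ambiguity codes pair R↔Y, M↔K, W↔W, D↔H. Complement (GCYKKKCGGCGMYGCGWGKKHGGTWATGCATCCTCCMG), then reverse for 5'→3'.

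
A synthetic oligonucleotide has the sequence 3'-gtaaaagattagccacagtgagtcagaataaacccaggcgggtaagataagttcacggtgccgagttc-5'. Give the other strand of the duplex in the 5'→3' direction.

5'-CATTTTCTAATCGGTGTCACTCAGTCTTATTTGGGTCCGCCCATTCTATTCAAGTGCCACGGCTCAAG-3'

The strand is given 3'→5', so its complement runs 5'→3' in the same left-to-right order: pair each base A↔T, G↔C.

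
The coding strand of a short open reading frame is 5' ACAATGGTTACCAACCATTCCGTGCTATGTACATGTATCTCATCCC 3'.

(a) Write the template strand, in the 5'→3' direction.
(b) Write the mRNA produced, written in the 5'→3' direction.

(a) 5'-GGGATGAGATACATGTACATAGCACGGAATGGTTGGTAACCATTGT-3'
(b) 5'-ACAAUGGUUACCAACCAUUCCGUGCUAUGUACAUGUAUCUCAUCCC-3'

(a) The template strand is the reverse complement of the coding strand: complement TGTTACCAATGGTTGGTAAGGCACGATACATGTACATAGAGTAGGG, then reverse.
(b) mRNA matches the coding strand with T→U.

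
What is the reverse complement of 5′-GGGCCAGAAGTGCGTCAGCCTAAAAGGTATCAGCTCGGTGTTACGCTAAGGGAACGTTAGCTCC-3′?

Complement each base (A↔T, G↔C): CCCGGTCTTCACGCAGTCGGATTTTCCATAGTCGAGCCACAATGCGATTCCCTTGCAATCGAGG. Then reverse.

5'-GGAGCTAACGTTCCCTTAGCGTAACACCGAGCTGATACCTTTTAGGCTGACGCACTTCTGGCCC-3'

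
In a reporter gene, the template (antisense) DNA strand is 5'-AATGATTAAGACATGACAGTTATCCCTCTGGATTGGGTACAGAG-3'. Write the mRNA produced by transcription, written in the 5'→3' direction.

5'-CUCUGUACCCAAUCCAGAGGGAUAACUGUCAUGUCUUAAUCAUU-3'

The mRNA has the sequence of the coding strand (reverse complement of the template) with T→U. Reverse complement of AATGATTAAGACATGACAGTTATCCCTCTGGATTGGGTACAGAG is CTCTGTACCCAATCCAGAGGGATAACTGTCATGTCTTAATCATT; then T→U.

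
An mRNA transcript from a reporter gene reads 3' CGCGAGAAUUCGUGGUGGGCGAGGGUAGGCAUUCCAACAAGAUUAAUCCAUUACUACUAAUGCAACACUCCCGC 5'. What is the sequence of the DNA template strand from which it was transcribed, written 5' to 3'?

5′-GCGCTCTTAAGCACCACCCGCTCCCATCCGTAAGGTTGTTCTAATTAGGTAATGATGATTACGTTGTGAGGGCG-3′

Written 5'→3' the mRNA is CGCCCUCACAACGUAAUCAUCAUUACCUAAUUAGAACAACCUUACGGAUGGGAGCGGGUGGUGCUUAAGAGCGC, so the coding DNA strand is CGCCCTCACAACGTAATCATCATTACCTAATTAGAACAACCTTACGGATGGGAGCGGGTGGTGCTTAAGAGCGC. The template is its reverse complement.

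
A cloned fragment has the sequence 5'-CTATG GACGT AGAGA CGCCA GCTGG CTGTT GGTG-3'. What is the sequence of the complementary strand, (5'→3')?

5'-CACCAACAGCCAGCTGGCGTCTCTACGTCCATAG-3'

Pairing A↔T and G↔C gives GATACCTGCATCTCTGCGGTCGACCGACAACCAC, running 3'→5'. Reverse for the 5'→3' convention.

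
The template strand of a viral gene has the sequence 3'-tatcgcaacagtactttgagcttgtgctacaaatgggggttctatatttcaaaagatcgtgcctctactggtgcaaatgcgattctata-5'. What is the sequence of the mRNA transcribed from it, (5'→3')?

Reading the template 3'→5' as shown, RNA polymerase pairs each base (A→U, T→A, G↔C) to build mRNA 5'→3' directly.

5'-AUAGCGUUGUCAUGAAACUCGAACACGAUGUUUACCCCCAAGAUAUAAAGUUUUCUAGCACGGAGAUGACCACGUUUACGCUAAGAUAU-3'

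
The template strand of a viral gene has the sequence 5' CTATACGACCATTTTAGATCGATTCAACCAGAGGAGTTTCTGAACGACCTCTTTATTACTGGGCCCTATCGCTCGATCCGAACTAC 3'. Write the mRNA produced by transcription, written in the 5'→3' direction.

RNA polymerase reads the template 3'→5' and synthesizes mRNA 5'→3' by base-pairing (A→U, T→A, G↔C). The complement of the template is GATATGCTGGTAAAATCTAGCTAAGTTGGTCTCCTCAAAGACTTGCTGGAGAAATAATGACCCGGGATAGCGAGCTAGGCTTGATG; antiparallel, so 5'→3' the coding strand is GTAGTTCGGATCGAGCGATAGGGCCCAGTAATAAAGAGGTCGTTCAGAAACTCCTCTGGTTGAATCGATCTAAAATGGTCGTATAG. Replace T with U for the mRNA.

5′-GUAGUUCGGAUCGAGCGAUAGGGCCCAGUAAUAAAGAGGUCGUUCAGAAACUCCUCUGGUUGAAUCGAUCUAAAAUGGUCGUAUAG-3′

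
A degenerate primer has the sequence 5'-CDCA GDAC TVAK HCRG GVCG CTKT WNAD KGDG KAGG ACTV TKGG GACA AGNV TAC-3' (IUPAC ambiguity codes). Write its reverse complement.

Standard pairs A↔T, G↔C; ambiguity codes pair R↔Y, K↔M, W↔W, D↔H, V↔B, N↔N. Complement (GHGTCHTGABTMDGYCCBGCGAMAWNTHMCHCMTCCTGABAMCCCTGTTCNBATG), then reverse for 5'→3'.

5'-GTABNCTTGTCCCMABAGTCCTMCHCMHTNWAMAGCGBCCYGDMTBAGTHCTGHG-3'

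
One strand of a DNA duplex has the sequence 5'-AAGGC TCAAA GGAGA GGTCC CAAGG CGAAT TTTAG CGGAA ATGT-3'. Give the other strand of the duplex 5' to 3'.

5'-ACATTTCCGCTAAAATTCGCCTTGGGACCTCTCCTTTGAGCCTT-3'

Pairing A↔T and G↔C gives TTCCGAGTTTCCTCTCCAGGGTTCCGCTTAAAATCGCCTTTACA, running 3'→5'. Reverse for the 5'→3' convention.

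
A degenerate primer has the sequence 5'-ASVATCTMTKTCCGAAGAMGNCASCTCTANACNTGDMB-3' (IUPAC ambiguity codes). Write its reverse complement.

Standard pairs A↔T, G↔C; ambiguity codes pair M↔K, S↔S, B↔V, D↔H, N↔N. Complement (TSBTAGAKAMAGGCTTCTKCNGTSGAGATNTGNACHKV), then reverse for 5'→3'.

5′-VKHCANGTNTAGAGSTGNCKTCTTCGGAMAKAGATBST-3′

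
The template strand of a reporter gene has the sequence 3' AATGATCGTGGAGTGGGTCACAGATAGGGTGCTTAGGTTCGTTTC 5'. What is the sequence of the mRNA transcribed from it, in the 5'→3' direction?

Reading the template 3'→5' as shown, RNA polymerase pairs each base (A→U, T→A, G↔C) to build mRNA 5'→3' directly.

5′-UUACUAGCACCUCACCCAGUGUCUAUCCCACGAAUCCAAGCAAAG-3′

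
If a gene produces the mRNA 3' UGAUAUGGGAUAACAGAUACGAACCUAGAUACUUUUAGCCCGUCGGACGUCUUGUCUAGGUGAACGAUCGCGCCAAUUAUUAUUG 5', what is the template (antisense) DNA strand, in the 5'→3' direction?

5'-ACTATACCCTATTGTCTATGCTTGGATCTATGAAAATCGGGCAGCCTGCAGAACAGATCCACTTGCTAGCGCGGTTAATAATAAC-3'

Written 5'→3' the mRNA is GUUAUUAUUAACCGCGCUAGCAAGUGGAUCUGUUCUGCAGGCUGCCCGAUUUUCAUAGAUCCAAGCAUAGACAAUAGGGUAUAGU, so the coding DNA strand is GTTATTATTAACCGCGCTAGCAAGTGGATCTGTTCTGCAGGCTGCCCGATTTTCATAGATCCAAGCATAGACAATAGGGTATAGT. The template is its reverse complement.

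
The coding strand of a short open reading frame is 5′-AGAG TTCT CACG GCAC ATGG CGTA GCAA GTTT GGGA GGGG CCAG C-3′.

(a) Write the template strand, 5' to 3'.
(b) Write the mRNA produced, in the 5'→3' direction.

(a) The template strand is the reverse complement of the coding strand: complement TCTCAAGAGTGCCGTGTACCGCATCGTTCAAACCCTCCCCGGTCG, then reverse.
(b) mRNA matches the coding strand with T→U.

(a) 5'-GCTGGCCCCTCCCAAACTTGCTACGCCATGTGCCGTGAGAACTCT-3'
(b) 5'-AGAGUUCUCACGGCACAUGGCGUAGCAAGUUUGGGAGGGGCCAGC-3'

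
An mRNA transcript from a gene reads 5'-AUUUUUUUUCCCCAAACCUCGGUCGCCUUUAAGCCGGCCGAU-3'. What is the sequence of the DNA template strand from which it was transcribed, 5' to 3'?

5'-ATCGGCCGGCTTAAAGGCGACCGAGGTTTGGGGAAAAAAAAT-3'

Replace U with T to get the coding DNA strand: ATTTTTTTTCCCCAAACCTCGGTCGCCTTTAAGCCGGCCGAT. The template strand is its reverse complement (complement TAAAAAAAAGGGGTTTGGAGCCAGCGGAAATTCGGCCGGCTA, then reverse).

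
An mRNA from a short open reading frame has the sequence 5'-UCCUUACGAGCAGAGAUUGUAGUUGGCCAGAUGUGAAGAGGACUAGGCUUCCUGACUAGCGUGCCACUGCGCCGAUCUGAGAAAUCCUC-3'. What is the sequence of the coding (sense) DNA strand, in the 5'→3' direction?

The coding DNA strand has the same 5'→3' sequence as the mRNA with U replaced by T.

5'-TCCTTACGAGCAGAGATTGTAGTTGGCCAGATGTGAAGAGGACTAGGCTTCCTGACTAGCGTGCCACTGCGCCGATCTGAGAAATCCTC-3'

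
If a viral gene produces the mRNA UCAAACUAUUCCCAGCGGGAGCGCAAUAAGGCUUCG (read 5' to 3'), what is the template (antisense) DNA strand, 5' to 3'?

5′-CGAAGCCTTATTGCGCTCCCGCTGGGAATAGTTTGA-3′

Replace U with T to get the coding DNA strand: TCAAACTATTCCCAGCGGGAGCGCAATAAGGCTTCG. The template strand is its reverse complement (complement AGTTTGATAAGGGTCGCCCTCGCGTTATTCCGAAGC, then reverse).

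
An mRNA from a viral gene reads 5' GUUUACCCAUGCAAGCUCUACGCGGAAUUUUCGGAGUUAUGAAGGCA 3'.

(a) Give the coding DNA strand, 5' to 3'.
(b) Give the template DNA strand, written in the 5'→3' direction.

(a) The coding strand matches the mRNA with U→T.
(b) The template strand is the reverse complement of the coding strand.

(a) 5'-GTTTACCCATGCAAGCTCTACGCGGAATTTTCGGAGTTATGAAGGCA-3'
(b) 5'-TGCCTTCATAACTCCGAAAATTCCGCGTAGAGCTTGCATGGGTAAAC-3'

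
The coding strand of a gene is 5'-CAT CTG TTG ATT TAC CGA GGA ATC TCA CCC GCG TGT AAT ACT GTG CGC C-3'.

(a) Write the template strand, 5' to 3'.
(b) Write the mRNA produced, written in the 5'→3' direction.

(a) 5'-GGCGCACAGTATTACACGCGGGTGAGATTCCTCGGTAAATCAACAGATG-3'
(b) 5'-CAUCUGUUGAUUUACCGAGGAAUCUCACCCGCGUGUAAUACUGUGCGCC-3'

(a) The template strand is the reverse complement of the coding strand: complement GTAGACAACTAAATGGCTCCTTAGAGTGGGCGCACATTATGACACGCGG, then reverse.
(b) mRNA matches the coding strand with T→U.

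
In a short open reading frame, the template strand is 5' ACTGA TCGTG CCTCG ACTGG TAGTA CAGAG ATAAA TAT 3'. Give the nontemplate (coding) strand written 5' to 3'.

5'-ATATTTATCTCTGTACTACCAGTCGAGGCACGATCAGT-3'

The coding strand is complementary and antiparallel to the template: take the complement (A↔T, G↔C) and reverse.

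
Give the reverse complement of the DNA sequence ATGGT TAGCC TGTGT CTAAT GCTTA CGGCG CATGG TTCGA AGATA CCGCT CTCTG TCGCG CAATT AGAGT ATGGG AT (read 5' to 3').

Reading the sequence 3'→5' and pairing each base (A↔T, G↔C) gives the reverse complement directly.

5'-ATCCCATACTCTAATTGCGCGACAGAGAGCGGTATCTTCGAACCATGCGCCGTAAGCATTAGACACAGGCTAACCAT-3'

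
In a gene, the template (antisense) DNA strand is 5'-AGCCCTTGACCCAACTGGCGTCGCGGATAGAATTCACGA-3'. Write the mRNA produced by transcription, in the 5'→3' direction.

The mRNA has the sequence of the coding strand (reverse complement of the template) with T→U. Reverse complement of AGCCCTTGACCCAACTGGCGTCGCGGATAGAATTCACGA is TCGTGAATTCTATCCGCGACGCCAGTTGGGTCAAGGGCT; then T→U.

5'-UCGUGAAUUCUAUCCGCGACGCCAGUUGGGUCAAGGGCU-3'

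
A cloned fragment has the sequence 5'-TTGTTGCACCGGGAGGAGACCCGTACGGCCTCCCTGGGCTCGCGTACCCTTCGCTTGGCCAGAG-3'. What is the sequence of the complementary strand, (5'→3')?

5'-CTCTGGCCAAGCGAAGGGTACGCGAGCCCAGGGAGGCCGTACGGGTCTCCTCCCGGTGCAACAA-3'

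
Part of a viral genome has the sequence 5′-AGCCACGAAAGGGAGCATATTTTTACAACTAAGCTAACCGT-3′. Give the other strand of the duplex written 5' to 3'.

Pairing A↔T and G↔C gives TCGGTGCTTTCCCTCGTATAAAAATGTTGATTCGATTGGCA, running 3'→5'. Reverse for the 5'→3' convention.

5'-ACGGTTAGCTTAGTTGTAAAAATATGCTCCCTTTCGTGGCT-3'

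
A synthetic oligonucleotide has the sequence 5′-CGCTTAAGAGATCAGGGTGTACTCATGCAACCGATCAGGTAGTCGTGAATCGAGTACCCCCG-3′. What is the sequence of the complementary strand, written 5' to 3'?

5'-CGGGGGTACTCGATTCACGACTACCTGATCGGTTGCATGAGTACACCCTGATCTCTTAAGCG-3'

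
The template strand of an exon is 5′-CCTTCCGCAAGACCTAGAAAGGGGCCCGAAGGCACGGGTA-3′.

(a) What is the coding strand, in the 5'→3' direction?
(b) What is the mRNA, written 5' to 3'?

(a) 5'-TACCCGTGCCTTCGGGCCCCTTTCTAGGTCTTGCGGAAGG-3'
(b) 5'-UACCCGUGCCUUCGGGCCCCUUUCUAGGUCUUGCGGAAGG-3'

(a) The coding strand is the reverse complement of the template: complement GGAAGGCGTTCTGGATCTTTCCCCGGGCTTCCGTGCCCAT, then reverse.
(b) mRNA has the coding-strand sequence with T→U.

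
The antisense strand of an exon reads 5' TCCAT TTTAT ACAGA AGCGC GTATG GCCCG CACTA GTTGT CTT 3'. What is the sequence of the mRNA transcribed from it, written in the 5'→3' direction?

The mRNA has the sequence of the coding strand (reverse complement of the template) with T→U. Reverse complement of TCCATTTTATACAGAAGCGCGTATGGCCCGCACTAGTTGTCTT is AAGACAACTAGTGCGGGCCATACGCGCTTCTGTATAAAATGGA; then T→U.

5′-AAGACAACUAGUGCGGGCCAUACGCGCUUCUGUAUAAAAUGGA-3′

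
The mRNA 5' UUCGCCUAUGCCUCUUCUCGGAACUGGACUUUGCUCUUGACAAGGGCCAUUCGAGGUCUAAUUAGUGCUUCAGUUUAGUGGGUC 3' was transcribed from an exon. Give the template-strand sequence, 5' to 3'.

Replace U with T to get the coding DNA strand: TTCGCCTATGCCTCTTCTCGGAACTGGACTTTGCTCTTGACAAGGGCCATTCGAGGTCTAATTAGTGCTTCAGTTTAGTGGGTC. The template strand is its reverse complement (complement AAGCGGATACGGAGAAGAGCCTTGACCTGAAACGAGAACTGTTCCCGGTAAGCTCCAGATTAATCACGAAGTCAAATCACCCAG, then reverse).

5′-GACCCACTAAACTGAAGCACTAATTAGACCTCGAATGGCCCTTGTCAAGAGCAAAGTCCAGTTCCGAGAAGAGGCATAGGCGAA-3′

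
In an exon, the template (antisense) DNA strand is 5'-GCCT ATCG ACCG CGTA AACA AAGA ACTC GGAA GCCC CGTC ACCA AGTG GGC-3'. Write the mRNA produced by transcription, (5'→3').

The mRNA has the sequence of the coding strand (reverse complement of the template) with T→U. Reverse complement of GCCTATCGACCGCGTAAACAAAGAACTCGGAAGCCCCGTCACCAAGTGGGC is GCCCACTTGGTGACGGGGCTTCCGAGTTCTTTGTTTACGCGGTCGATAGGC; then T→U.

5'-GCCCACUUGGUGACGGGGCUUCCGAGUUCUUUGUUUACGCGGUCGAUAGGC-3'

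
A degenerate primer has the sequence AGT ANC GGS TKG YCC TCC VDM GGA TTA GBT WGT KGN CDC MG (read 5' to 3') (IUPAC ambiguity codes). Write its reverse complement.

5'-CKGHGNCMACWAVCTAATCCKHBGGAGGRCMASCCGNTACT-3'

Standard pairs A↔T, G↔C; ambiguity codes pair Y↔R, M↔K, W↔W, S↔S, B↔V, D↔H, N↔N. Complement (TCATNGCCSAMCRGGAGGBHKCCTAATCVAWCAMCNGHGKC), then reverse for 5'→3'.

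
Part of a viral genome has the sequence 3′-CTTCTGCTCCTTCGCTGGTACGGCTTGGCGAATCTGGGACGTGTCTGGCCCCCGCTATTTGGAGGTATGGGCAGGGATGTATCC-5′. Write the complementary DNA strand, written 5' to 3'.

5'-GAAGACGAGGAAGCGACCATGCCGAACCGCTTAGACCCTGCACAGACCGGGGGCGATAAACCTCCATACCCGTCCCTACATAGG-3'

The strand is given 3'→5', so its complement runs 5'→3' in the same left-to-right order: pair each base A↔T, G↔C.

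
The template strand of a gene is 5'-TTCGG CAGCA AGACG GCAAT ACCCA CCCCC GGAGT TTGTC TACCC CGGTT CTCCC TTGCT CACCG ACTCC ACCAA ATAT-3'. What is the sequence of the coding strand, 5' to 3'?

The coding strand is complementary and antiparallel to the template: take the complement (A↔T, G↔C) and reverse.

5'-ATATTTGGTGGAGTCGGTGAGCAAGGGAGAACCGGGGTAGACAAACTCCGGGGGTGGGTATTGCCGTCTTGCTGCCGAA-3'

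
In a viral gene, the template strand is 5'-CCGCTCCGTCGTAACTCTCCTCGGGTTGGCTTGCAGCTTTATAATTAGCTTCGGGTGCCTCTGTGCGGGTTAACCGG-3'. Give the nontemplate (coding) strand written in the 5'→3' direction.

5'-CCGGTTAACCCGCACAGAGGCACCCGAAGCTAATTATAAAGCTGCAAGCCAACCCGAGGAGAGTTACGACGGAGCGG-3'

The coding strand is complementary and antiparallel to the template: take the complement (A↔T, G↔C) and reverse.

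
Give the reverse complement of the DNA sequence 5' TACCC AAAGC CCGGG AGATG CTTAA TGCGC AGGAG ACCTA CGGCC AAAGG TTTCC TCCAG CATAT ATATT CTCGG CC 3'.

Complement each base (A↔T, G↔C): ATGGGTTTCGGGCCCTCTACGAATTACGCGTCCTCTGGATGCCGGTTTCCAAAGGAGGTCGTATATATAAGAGCCGG. Then reverse.

5′-GGCCGAGAATATATATGCTGGAGGAAACCTTTGGCCGTAGGTCTCCTGCGCATTAAGCATCTCCCGGGCTTTGGGTA-3′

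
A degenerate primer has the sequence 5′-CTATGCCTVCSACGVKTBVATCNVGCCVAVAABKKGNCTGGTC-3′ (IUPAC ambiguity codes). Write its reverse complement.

5'-GACCAGNCMMVTTBTBGGCBNGATBVAMBCGTSGBAGGCATAG-3'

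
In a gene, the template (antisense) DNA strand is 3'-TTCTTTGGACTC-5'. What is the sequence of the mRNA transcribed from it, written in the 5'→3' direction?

Reading the template 3'→5' as shown, RNA polymerase pairs each base (A→U, T→A, G↔C) to build mRNA 5'→3' directly.

5'-AAGAAACCUGAG-3'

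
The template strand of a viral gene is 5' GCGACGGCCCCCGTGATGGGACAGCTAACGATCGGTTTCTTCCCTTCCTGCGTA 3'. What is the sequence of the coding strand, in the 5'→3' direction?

5'-TACGCAGGAAGGGAAGAAACCGATCGTTAGCTGTCCCATCACGGGGGCCGTCGC-3'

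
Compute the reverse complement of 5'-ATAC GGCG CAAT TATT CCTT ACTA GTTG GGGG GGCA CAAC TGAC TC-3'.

Complement each base (A↔T, G↔C): TATGCCGCGTTAATAAGGAATGATCAACCCCCCCGTGTTGACTGAG. Then reverse.

5'-GAGTCAGTTGTGCCCCCCCAACTAGTAAGGAATAATTGCGCCGTAT-3'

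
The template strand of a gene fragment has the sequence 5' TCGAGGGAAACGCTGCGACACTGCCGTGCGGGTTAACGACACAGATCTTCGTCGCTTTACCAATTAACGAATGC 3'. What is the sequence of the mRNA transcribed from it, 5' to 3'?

5′-GCAUUCGUUAAUUGGUAAAGCGACGAAGAUCUGUGUCGUUAACCCGCACGGCAGUGUCGCAGCGUUUCCCUCGA-3′

RNA polymerase reads the template 3'→5' and synthesizes mRNA 5'→3' by base-pairing (A→U, T→A, G↔C). The complement of the template is AGCTCCCTTTGCGACGCTGTGACGGCACGCCCAATTGCTGTGTCTAGAAGCAGCGAAATGGTTAATTGCTTACG; antiparallel, so 5'→3' the coding strand is GCATTCGTTAATTGGTAAAGCGACGAAGATCTGTGTCGTTAACCCGCACGGCAGTGTCGCAGCGTTTCCCTCGA. Replace T with U for the mRNA.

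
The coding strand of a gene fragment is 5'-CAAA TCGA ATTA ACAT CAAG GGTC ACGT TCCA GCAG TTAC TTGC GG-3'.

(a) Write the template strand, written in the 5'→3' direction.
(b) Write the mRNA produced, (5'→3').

(a) The template strand is the reverse complement of the coding strand: complement GTTTAGCTTAATTGTAGTTCCCAGTGCAAGGTCGTCAATGAACGCC, then reverse.
(b) mRNA matches the coding strand with T→U.

(a) 5'-CCGCAAGTAACTGCTGGAACGTGACCCTTGATGTTAATTCGATTTG-3'
(b) 5'-CAAAUCGAAUUAACAUCAAGGGUCACGUUCCAGCAGUUACUUGCGG-3'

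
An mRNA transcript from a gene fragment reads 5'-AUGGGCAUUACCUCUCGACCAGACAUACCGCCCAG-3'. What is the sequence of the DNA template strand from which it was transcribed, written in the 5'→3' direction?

Replace U with T to get the coding DNA strand: ATGGGCATTACCTCTCGACCAGACATACCGCCCAG. The template strand is its reverse complement (complement TACCCGTAATGGAGAGCTGGTCTGTATGGCGGGTC, then reverse).

5'-CTGGGCGGTATGTCTGGTCGAGAGGTAATGCCCAT-3'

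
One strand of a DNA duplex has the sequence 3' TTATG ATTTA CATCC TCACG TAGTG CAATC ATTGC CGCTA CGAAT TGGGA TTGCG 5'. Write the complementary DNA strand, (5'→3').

The strand is given 3'→5', so its complement runs 5'→3' in the same left-to-right order: pair each base A↔T, G↔C.

5'-AATACTAAATGTAGGAGTGCATCACGTTAGTAACGGCGATGCTTAACCCTAACGC-3'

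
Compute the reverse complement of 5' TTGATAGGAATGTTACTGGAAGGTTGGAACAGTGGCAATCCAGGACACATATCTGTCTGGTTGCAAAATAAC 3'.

5′-GTTATTTTGCAACCAGACAGATATGTGTCCTGGATTGCCACTGTTCCAACCTTCCAGTAACATTCCTATCAA-3′

Reading the sequence 3'→5' and pairing each base (A↔T, G↔C) gives the reverse complement directly.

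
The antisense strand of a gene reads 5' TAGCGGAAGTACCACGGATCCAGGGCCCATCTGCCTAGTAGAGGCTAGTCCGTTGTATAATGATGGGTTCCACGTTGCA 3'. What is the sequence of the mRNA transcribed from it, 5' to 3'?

The mRNA has the sequence of the coding strand (reverse complement of the template) with T→U. Reverse complement of TAGCGGAAGTACCACGGATCCAGGGCCCATCTGCCTAGTAGAGGCTAGTCCGTTGTATAATGATGGGTTCCACGTTGCA is TGCAACGTGGAACCCATCATTATACAACGGACTAGCCTCTACTAGGCAGATGGGCCCTGGATCCGTGGTACTTCCGCTA; then T→U.

5'-UGCAACGUGGAACCCAUCAUUAUACAACGGACUAGCCUCUACUAGGCAGAUGGGCCCUGGAUCCGUGGUACUUCCGCUA-3'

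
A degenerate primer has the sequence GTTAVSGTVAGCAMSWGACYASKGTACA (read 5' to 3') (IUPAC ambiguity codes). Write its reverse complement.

5'-TGTACMSTRGTCWSKTGCTBACSBTAAC-3'

Standard pairs A↔T, G↔C; ambiguity codes pair Y↔R, M↔K, W↔W, S↔S, V↔B. Complement (CAATBSCABTCGTKSWCTGRTSMCATGT), then reverse for 5'→3'.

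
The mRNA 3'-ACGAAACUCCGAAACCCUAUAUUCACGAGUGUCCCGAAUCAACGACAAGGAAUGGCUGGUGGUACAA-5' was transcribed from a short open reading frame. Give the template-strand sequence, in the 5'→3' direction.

5'-TGCTTTGAGGCTTTGGGATATAAGTGCTCACAGGGCTTAGTTGCTGTTCCTTACCGACCACCATGTT-3'

Written 5'→3' the mRNA is AACAUGGUGGUCGGUAAGGAACAGCAACUAAGCCCUGUGAGCACUUAUAUCCCAAAGCCUCAAAGCA, so the coding DNA strand is AACATGGTGGTCGGTAAGGAACAGCAACTAAGCCCTGTGAGCACTTATATCCCAAAGCCTCAAAGCA. The template is its reverse complement.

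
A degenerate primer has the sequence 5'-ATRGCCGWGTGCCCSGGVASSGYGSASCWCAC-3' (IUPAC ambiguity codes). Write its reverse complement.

Standard pairs A↔T, G↔C; ambiguity codes pair R↔Y, W↔W, S↔S, V↔B. Complement (TAYCGGCWCACGGGSCCBTSSCRCSTSGWGTG), then reverse for 5'→3'.

5′-GTGWGSTSCRCSSTBCCSGGGCACWCGGCYAT-3′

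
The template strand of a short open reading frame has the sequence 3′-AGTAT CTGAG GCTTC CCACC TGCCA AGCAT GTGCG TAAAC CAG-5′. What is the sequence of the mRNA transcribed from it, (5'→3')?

5'-UCAUAGACUCCGAAGGGUGGACGGUUCGUACACGCAUUUGGUC-3'

Reading the template 3'→5' as shown, RNA polymerase pairs each base (A→U, T→A, G↔C) to build mRNA 5'→3' directly.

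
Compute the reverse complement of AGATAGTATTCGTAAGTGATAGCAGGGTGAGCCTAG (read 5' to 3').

5′-CTAGGCTCACCCTGCTATCACTTACGAATACTATCT-3′

Reading the sequence 3'→5' and pairing each base (A↔T, G↔C) gives the reverse complement directly.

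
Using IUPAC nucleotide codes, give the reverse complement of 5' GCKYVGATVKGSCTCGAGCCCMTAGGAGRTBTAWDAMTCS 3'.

Standard pairs A↔T, G↔C; ambiguity codes pair R↔Y, M↔K, W↔W, S↔S, B↔V, D↔H. Complement (CGMRBCTABMCSGAGCTCGGGKATCCTCYAVATWHTKAGS), then reverse for 5'→3'.

5'-SGAKTHWTAVAYCTCCTAKGGGCTCGAGSCMBATCBRMGC-3'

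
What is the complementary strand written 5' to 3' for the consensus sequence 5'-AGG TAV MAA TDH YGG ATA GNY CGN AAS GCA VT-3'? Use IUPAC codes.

Standard pairs A↔T, G↔C; ambiguity codes pair Y↔R, M↔K, S↔S, D↔H, V↔B, N↔N. Complement (TCCATBKTTAHDRCCTATCNRGCNTTSCGTBA), then reverse for 5'→3'.

5'-ABTGCSTTNCGRNCTATCCRDHATTKBTACCT-3'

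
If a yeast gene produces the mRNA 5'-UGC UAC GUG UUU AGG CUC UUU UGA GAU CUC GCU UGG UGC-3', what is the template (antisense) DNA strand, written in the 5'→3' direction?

5′-GCACCAAGCGAGATCTCAAAAGAGCCTAAACACGTAGCA-3′

Replace U with T to get the coding DNA strand: TGCTACGTGTTTAGGCTCTTTTGAGATCTCGCTTGGTGC. The template strand is its reverse complement (complement ACGATGCACAAATCCGAGAAAACTCTAGAGCGAACCACG, then reverse).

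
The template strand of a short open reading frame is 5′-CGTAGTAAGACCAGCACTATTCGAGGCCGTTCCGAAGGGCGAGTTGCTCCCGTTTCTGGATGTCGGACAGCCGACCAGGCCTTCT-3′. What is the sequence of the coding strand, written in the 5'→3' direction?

5′-AGAAGGCCTGGTCGGCTGTCCGACATCCAGAAACGGGAGCAACTCGCCCTTCGGAACGGCCTCGAATAGTGCTGGTCTTACTACG-3′

The coding strand is complementary and antiparallel to the template: take the complement (A↔T, G↔C) and reverse.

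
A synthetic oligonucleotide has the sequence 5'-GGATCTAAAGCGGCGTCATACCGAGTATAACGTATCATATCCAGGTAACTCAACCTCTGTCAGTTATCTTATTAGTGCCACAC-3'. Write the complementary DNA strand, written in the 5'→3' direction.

5'-GTGTGGCACTAATAAGATAACTGACAGAGGTTGAGTTACCTGGATATGATACGTTATACTCGGTATGACGCCGCTTTAGATCC-3'

The complement of GGATCTAAAGCGGCGTCATACCGAGTATAACGTATCATATCCAGGTAACTCAACCTCTGTCAGTTATCTTATTAGTGCCACAC is CCTAGATTTCGCCGCAGTATGGCTCATATTGCATAGTATAGGTCCATTGAGTTGGAGACAGTCAATAGAATAATCACGGTGTG (A↔T, G↔C). DNA strands are antiparallel, so the complementary strand runs 3'→5'; reversing gives the 5'→3' form.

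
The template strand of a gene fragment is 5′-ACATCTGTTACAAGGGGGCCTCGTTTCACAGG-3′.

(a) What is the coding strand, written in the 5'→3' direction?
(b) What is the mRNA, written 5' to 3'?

(a) The coding strand is the reverse complement of the template: complement TGTAGACAATGTTCCCCCGGAGCAAAGTGTCC, then reverse.
(b) mRNA has the coding-strand sequence with T→U.

(a) 5′-CCTGTGAAACGAGGCCCCCTTGTAACAGATGT-3′
(b) 5'-CCUGUGAAACGAGGCCCCCUUGUAACAGAUGU-3'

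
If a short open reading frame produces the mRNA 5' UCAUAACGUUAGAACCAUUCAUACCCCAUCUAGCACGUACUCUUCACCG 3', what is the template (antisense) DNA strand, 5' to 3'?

5'-CGGTGAAGAGTACGTGCTAGATGGGGTATGAATGGTTCTAACGTTATGA-3'

Replace U with T to get the coding DNA strand: TCATAACGTTAGAACCATTCATACCCCATCTAGCACGTACTCTTCACCG. The template strand is its reverse complement (complement AGTATTGCAATCTTGGTAAGTATGGGGTAGATCGTGCATGAGAAGTGGC, then reverse).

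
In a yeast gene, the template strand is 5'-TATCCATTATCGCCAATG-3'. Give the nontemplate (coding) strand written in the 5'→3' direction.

5'-CATTGGCGATAATGGATA-3'

The coding strand is complementary and antiparallel to the template: take the complement (A↔T, G↔C) and reverse.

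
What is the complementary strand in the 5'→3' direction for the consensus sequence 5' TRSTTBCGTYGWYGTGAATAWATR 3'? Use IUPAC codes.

Standard pairs A↔T, G↔C; ambiguity codes pair R↔Y, W↔W, S↔S, B↔V. Complement (AYSAAVGCARCWRCACTTATWTAY), then reverse for 5'→3'.

5'-YATWTATTCACRWCRACGVAASYA-3'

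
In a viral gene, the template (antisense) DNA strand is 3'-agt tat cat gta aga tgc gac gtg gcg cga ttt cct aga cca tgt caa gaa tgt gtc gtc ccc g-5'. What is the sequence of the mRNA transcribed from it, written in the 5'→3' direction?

Reading the template 3'→5' as shown, RNA polymerase pairs each base (A→U, T→A, G↔C) to build mRNA 5'→3' directly.

5'-UCAAUAGUACAUUCUACGCUGCACCGCGCUAAAGGAUCUGGUACAGUUCUUACACAGCAGGGGC-3'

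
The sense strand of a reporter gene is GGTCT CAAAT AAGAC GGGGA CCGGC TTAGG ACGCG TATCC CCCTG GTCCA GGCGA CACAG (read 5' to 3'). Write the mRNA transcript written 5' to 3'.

5'-GGUCUCAAAUAAGACGGGGACCGGCUUAGGACGCGUAUCCCCCUGGUCCAGGCGACACAG-3'

The mRNA is synthesized from the template strand, so it matches the coding strand with T replaced by U.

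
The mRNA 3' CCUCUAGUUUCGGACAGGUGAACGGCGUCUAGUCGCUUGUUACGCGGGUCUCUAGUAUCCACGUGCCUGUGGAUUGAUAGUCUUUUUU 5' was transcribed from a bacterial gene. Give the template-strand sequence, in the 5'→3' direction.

Written 5'→3' the mRNA is UUUUUUCUGAUAGUUAGGUGUCCGUGCACCUAUGAUCUCUGGGCGCAUUGUUCGCUGAUCUGCGGCAAGUGGACAGGCUUUGAUCUCC, so the coding DNA strand is TTTTTTCTGATAGTTAGGTGTCCGTGCACCTATGATCTCTGGGCGCATTGTTCGCTGATCTGCGGCAAGTGGACAGGCTTTGATCTCC. The template is its reverse complement.

5'-GGAGATCAAAGCCTGTCCACTTGCCGCAGATCAGCGAACAATGCGCCCAGAGATCATAGGTGCACGGACACCTAACTATCAGAAAAAA-3'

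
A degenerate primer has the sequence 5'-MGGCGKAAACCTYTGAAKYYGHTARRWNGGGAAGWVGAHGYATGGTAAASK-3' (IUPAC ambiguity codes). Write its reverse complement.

Standard pairs A↔T, G↔C; ambiguity codes pair R↔Y, M↔K, W↔W, S↔S, H↔D, V↔B, N↔N. Complement (KCCGCMTTTGGARACTTMRRCDATYYWNCCCTTCWBCTDCRTACCATTTSM), then reverse for 5'→3'.

5'-MSTTTACCATRCDTCBWCTTCCCNWYYTADCRRMTTCARAGGTTTMCGCCK-3'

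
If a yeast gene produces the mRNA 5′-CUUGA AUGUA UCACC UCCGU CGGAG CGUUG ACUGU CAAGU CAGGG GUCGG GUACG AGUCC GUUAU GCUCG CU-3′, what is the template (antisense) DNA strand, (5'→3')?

Replace U with T to get the coding DNA strand: CTTGAATGTATCACCTCCGTCGGAGCGTTGACTGTCAAGTCAGGGGTCGGGTACGAGTCCGTTATGCTCGCT. The template strand is its reverse complement (complement GAACTTACATAGTGGAGGCAGCCTCGCAACTGACAGTTCAGTCCCCAGCCCATGCTCAGGCAATACGAGCGA, then reverse).

5'-AGCGAGCATAACGGACTCGTACCCGACCCCTGACTTGACAGTCAACGCTCCGACGGAGGTGATACATTCAAG-3'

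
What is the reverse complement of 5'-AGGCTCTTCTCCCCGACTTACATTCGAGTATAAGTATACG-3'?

Reading the sequence 3'→5' and pairing each base (A↔T, G↔C) gives the reverse complement directly.

5'-CGTATACTTATACTCGAATGTAAGTCGGGGAGAAGAGCCT-3'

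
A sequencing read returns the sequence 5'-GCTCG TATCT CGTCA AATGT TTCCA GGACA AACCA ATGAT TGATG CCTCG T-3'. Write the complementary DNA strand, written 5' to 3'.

5'-ACGAGGCATCAATCATTGGTTTGTCCTGGAAACATTTGACGAGATACGAGC-3'

The complement of GCTCGTATCTCGTCAAATGTTTCCAGGACAAACCAATGATTGATGCCTCGT is CGAGCATAGAGCAGTTTACAAAGGTCCTGTTTGGTTACTAACTACGGAGCA (A↔T, G↔C). DNA strands are antiparallel, so the complementary strand runs 3'→5'; reversing gives the 5'→3' form.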